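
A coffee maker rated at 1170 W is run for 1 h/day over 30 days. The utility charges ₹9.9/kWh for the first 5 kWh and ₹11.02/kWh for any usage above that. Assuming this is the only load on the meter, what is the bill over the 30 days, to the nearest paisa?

Runtime = 1 h/day × 30 days = 30 h
Energy = 1.17 kW × 30 h = 35.1 kWh
Tier 1 (0–5 kWh): 5 × ₹9.9 = ₹49.5
Above 5 kWh: 30.1 × ₹11.02 = ₹331.702
Bill = ₹381.20

₹381.20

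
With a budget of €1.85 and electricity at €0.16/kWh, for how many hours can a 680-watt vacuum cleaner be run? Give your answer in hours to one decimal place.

17.0 h

Energy available = €1.85 ÷ €0.16/kWh = 11.5625 kWh
Hours = 11.5625 kWh ÷ 0.68 kW = 17.0 h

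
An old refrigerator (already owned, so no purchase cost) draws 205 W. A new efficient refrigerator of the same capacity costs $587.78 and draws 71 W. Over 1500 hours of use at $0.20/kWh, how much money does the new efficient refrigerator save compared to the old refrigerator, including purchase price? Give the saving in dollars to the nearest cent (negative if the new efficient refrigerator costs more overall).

old refrigerator: $0.00 + (205/1000) kW × 1500 h × $0.20 = $0.00 + $61.5 = $61.5
new efficient refrigerator: $587.78 + (71/1000) kW × 1500 h × $0.20 = $587.78 + $21.3 = $609.08
Saving = $61.5 − $609.08 = −$547.58

-$547.58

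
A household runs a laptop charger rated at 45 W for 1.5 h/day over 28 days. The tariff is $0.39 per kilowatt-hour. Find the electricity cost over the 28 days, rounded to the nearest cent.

Runtime = 1.5 h/day × 28 days = 42 h
Energy = 0.045 kW × 42 h = 1.89 kWh
Cost = 1.89 kWh × $0.39/kWh = $0.74

$0.74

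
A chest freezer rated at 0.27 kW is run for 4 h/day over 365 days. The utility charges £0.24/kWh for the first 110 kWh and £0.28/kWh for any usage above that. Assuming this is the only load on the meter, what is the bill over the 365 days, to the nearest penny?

£105.98

Runtime = 4 h/day × 365 days = 1460 h
Energy = 0.27 kW × 1460 h = 394.2 kWh
Tier 1 (0–110 kWh): 110 × £0.24 = £26.4
Above 110 kWh: 284.2 × £0.28 = £79.576
Bill = £105.98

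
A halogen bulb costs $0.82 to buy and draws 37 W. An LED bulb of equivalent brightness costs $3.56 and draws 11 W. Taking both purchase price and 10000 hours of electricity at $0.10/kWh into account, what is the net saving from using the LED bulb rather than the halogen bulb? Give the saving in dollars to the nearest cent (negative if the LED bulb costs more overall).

halogen bulb: $0.82 + (37/1000) kW × 10000 h × $0.10 = $0.82 + $37 = $37.82
LED bulb: $3.56 + (11/1000) kW × 10000 h × $0.10 = $3.56 + $11 = $14.56
Saving = $37.82 − $14.56 = $23.26

$23.26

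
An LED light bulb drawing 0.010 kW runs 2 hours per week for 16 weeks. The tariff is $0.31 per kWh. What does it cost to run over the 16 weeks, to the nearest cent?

Runtime = 2 h/week × 16 weeks = 32 h
Energy = 0.01 kW × 32 h = 0.32 kWh
Cost = 0.32 kWh × $0.31/kWh = $0.10

$0.10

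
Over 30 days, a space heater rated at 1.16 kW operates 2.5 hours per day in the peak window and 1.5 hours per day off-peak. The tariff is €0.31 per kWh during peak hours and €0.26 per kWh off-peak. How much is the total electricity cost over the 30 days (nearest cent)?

Peak energy = 1.16 kW × 2.5 h × 30 = 87 kWh
Off-peak energy = 1.16 kW × 1.5 h × 30 = 52.2 kWh
Cost = 87 × €0.31 + 52.2 × €0.26 = €26.97 + €13.572 = €40.54

€40.54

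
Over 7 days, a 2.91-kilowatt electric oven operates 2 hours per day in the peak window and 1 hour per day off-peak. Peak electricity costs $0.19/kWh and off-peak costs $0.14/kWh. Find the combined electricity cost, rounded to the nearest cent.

$10.59

Peak energy = 2.91 kW × 2 h × 7 = 40.74 kWh
Off-peak energy = 2.91 kW × 1 h × 7 = 20.37 kWh
Cost = 40.74 × $0.19 + 20.37 × $0.14 = $7.7406 + $2.8518 = $10.59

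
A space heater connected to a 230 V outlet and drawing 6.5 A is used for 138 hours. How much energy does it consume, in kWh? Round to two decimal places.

Power = 6.5 A × 230 V = 1495 W = 1.495 kW
Energy = 1.495 kW × 138 h = 206.31 kWh

206.31 kWh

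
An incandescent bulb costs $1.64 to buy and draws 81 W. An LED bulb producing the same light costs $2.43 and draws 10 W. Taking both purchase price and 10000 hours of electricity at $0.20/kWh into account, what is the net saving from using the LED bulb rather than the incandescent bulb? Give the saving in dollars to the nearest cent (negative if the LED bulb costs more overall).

$141.21

incandescent bulb: $1.64 + (81/1000) kW × 10000 h × $0.20 = $1.64 + $162 = $163.64
LED bulb: $2.43 + (10/1000) kW × 10000 h × $0.20 = $2.43 + $20 = $22.43
Saving = $163.64 − $22.43 = $141.21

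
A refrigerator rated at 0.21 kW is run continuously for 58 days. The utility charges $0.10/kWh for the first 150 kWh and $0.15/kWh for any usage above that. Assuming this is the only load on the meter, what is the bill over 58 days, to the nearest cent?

Runtime = 24 h × 58 = 1392 h
Energy = 0.21 kW × 1392 h = 292.32 kWh
Tier 1 (0–150 kWh): 150 × $0.10 = $15
Above 150 kWh: 142.32 × $0.15 = $21.348
Bill = $36.35

$36.35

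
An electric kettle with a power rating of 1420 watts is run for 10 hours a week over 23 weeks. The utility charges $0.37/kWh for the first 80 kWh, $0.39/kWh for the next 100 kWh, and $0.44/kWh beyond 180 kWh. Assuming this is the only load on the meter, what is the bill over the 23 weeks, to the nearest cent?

Runtime = 10 h/week × 23 weeks = 230 h
Energy = 1.42 kW × 230 h = 326.6 kWh
Tier 1 (0–80 kWh): 80 × $0.37 = $29.6
Tier 2 (80–180 kWh): 100 × $0.39 = $39
Above 180 kWh: 146.6 × $0.44 = $64.504
Bill = $133.10

$133.10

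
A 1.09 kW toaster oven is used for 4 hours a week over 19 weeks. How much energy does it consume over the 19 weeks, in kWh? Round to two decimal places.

Runtime = 4 h/week × 19 weeks = 76 h
Energy = 1.09 kW × 76 h = 82.84 kWh

82.84 kWh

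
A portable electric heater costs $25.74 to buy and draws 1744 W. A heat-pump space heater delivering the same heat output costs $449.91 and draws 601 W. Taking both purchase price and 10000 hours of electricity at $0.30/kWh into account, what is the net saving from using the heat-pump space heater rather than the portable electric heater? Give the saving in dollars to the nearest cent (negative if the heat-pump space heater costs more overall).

$3004.83

portable electric heater: $25.74 + (1744/1000) kW × 10000 h × $0.30 = $25.74 + $5232 = $5257.74
heat-pump space heater: $449.91 + (601/1000) kW × 10000 h × $0.30 = $449.91 + $1803 = $2252.91
Saving = $5257.74 − $2252.91 = $3004.83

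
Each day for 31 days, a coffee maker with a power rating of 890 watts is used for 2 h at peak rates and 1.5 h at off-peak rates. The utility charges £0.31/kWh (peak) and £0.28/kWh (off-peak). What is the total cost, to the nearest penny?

£28.69

Peak energy = 0.89 kW × 2 h × 31 = 55.18 kWh
Off-peak energy = 0.89 kW × 1.5 h × 31 = 41.385 kWh
Cost = 55.18 × £0.31 + 41.385 × £0.28 = £17.1058 + £11.5878 = £28.69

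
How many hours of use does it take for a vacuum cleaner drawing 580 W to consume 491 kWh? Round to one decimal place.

Hours = 491 kWh ÷ 0.58 kW = 846.6 h

846.6 h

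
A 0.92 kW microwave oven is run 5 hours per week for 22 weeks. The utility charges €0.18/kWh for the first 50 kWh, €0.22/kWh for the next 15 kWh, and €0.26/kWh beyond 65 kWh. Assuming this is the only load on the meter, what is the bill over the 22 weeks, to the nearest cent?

€21.71

Runtime = 5 h/week × 22 weeks = 110 h
Energy = 0.92 kW × 110 h = 101.2 kWh
Tier 1 (0–50 kWh): 50 × €0.18 = €9
Tier 2 (50–65 kWh): 15 × €0.22 = €3.3
Above 65 kWh: 36.2 × €0.26 = €9.412
Bill = €21.71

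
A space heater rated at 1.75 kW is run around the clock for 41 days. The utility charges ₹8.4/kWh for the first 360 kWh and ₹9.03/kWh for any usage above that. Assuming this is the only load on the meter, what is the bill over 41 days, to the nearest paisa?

₹15322.86

Runtime = 24 h × 41 = 984 h
Energy = 1.75 kW × 984 h = 1722 kWh
Tier 1 (0–360 kWh): 360 × ₹8.4 = ₹3024
Above 360 kWh: 1362 × ₹9.03 = ₹12298.86
Bill = ₹15322.86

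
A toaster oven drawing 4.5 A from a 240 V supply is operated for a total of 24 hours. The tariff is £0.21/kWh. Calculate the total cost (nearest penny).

£5.44

Power = 4.5 A × 240 V = 1080 W = 1.08 kW
Energy = 1.08 kW × 24 h = 25.92 kWh
Cost = 25.92 kWh × £0.21/kWh = £5.44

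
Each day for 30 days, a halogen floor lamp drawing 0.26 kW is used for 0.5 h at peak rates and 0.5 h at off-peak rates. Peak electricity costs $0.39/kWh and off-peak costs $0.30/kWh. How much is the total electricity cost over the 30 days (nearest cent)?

Peak energy = 0.26 kW × 0.5 h × 30 = 3.9 kWh
Off-peak energy = 0.26 kW × 0.5 h × 30 = 3.9 kWh
Cost = 3.9 × $0.39 + 3.9 × $0.30 = $1.521 + $1.17 = $2.69

$2.69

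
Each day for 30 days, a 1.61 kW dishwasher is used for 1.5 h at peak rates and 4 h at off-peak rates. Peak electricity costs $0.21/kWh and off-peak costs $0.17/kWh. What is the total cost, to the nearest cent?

Peak energy = 1.61 kW × 1.5 h × 30 = 72.45 kWh
Off-peak energy = 1.61 kW × 4 h × 30 = 193.2 kWh
Cost = 72.45 × $0.21 + 193.2 × $0.17 = $15.2145 + $32.844 = $48.06

$48.06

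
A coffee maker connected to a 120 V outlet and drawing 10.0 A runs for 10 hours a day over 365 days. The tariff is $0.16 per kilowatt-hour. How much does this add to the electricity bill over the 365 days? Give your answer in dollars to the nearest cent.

$700.80

Power = 10.0 A × 120 V = 1200 W = 1.2 kW
Runtime = 10 h/day × 365 days = 3650 h
Energy = 1.2 kW × 3650 h = 4380 kWh
Cost = 4380 kWh × $0.16/kWh = $700.80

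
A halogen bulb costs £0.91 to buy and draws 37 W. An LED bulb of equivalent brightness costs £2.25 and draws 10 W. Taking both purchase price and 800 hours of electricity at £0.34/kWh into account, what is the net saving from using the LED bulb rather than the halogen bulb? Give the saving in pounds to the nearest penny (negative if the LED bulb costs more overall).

halogen bulb: £0.91 + (37/1000) kW × 800 h × £0.34 = £0.91 + £10.064 = £10.974
LED bulb: £2.25 + (10/1000) kW × 800 h × £0.34 = £2.25 + £2.72 = £4.97
Saving = £10.974 − £4.97 = £6.004 → £6.00

£6.00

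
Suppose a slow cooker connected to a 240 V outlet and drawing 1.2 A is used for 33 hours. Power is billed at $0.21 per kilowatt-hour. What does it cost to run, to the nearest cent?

$2.00

Power = 1.2 A × 240 V = 288 W = 0.288 kW
Energy = 0.288 kW × 33 h = 9.504 kWh
Cost = 9.504 kWh × $0.21/kWh = $2.00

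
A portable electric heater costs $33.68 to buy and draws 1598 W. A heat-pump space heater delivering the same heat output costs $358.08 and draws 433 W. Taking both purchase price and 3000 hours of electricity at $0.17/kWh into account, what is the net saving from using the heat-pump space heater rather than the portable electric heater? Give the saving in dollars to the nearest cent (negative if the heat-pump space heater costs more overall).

$269.75

portable electric heater: $33.68 + (1598/1000) kW × 3000 h × $0.17 = $33.68 + $814.98 = $848.66
heat-pump space heater: $358.08 + (433/1000) kW × 3000 h × $0.17 = $358.08 + $220.83 = $578.91
Saving = $848.66 − $578.91 = $269.75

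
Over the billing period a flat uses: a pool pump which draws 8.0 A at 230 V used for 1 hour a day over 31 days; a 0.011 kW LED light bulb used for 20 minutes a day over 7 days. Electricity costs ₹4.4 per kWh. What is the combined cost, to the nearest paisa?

₹251.09

pool pump: Power = 8.0 A × 230 V = 1840 W = 1.84 kW
pool pump: Runtime = 1 h/day × 31 days = 31 h
pool pump: 1.84 kW × 31 h = 57.04 kWh
LED light bulb: Runtime = 20 min × 7 = 140 min = 2.333333… h
LED light bulb: 0.011 kW × 2.333333… h = 0.025666… kWh
Total energy = 57.065666… kWh
Cost = 57.065666… × ₹4.4 = ₹251.09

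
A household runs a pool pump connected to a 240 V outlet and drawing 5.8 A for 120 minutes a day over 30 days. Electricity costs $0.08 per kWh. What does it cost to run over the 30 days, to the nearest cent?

Power = 5.8 A × 240 V = 1392 W = 1.392 kW
Runtime = 120 min × 30 = 3600 min = 60 h
Energy = 1.392 kW × 60 h = 83.52 kWh
Cost = 83.52 kWh × $0.08/kWh = $6.68

$6.68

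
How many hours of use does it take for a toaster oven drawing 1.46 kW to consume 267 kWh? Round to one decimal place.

Hours = 267 kWh ÷ 1.46 kW = 182.9 h

182.9 h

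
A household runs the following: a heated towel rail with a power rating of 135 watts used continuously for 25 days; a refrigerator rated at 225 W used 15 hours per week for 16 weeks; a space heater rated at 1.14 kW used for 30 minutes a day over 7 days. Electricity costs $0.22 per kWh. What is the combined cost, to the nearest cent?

$30.58

heated towel rail: Runtime = 24 h × 25 = 600 h
heated towel rail: 0.135 kW × 600 h = 81 kWh
refrigerator: Runtime = 15 h/week × 16 weeks = 240 h
refrigerator: 0.225 kW × 240 h = 54 kWh
space heater: Runtime = 30 min × 7 = 210 min = 3.5 h
space heater: 1.14 kW × 3.5 h = 3.99 kWh
Total energy = 138.99 kWh
Cost = 138.99 × $0.22 = $30.58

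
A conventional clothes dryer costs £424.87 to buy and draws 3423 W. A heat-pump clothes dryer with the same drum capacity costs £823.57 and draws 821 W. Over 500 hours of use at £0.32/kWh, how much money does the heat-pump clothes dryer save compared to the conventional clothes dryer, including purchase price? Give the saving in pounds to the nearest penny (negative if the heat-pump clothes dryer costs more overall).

conventional clothes dryer: £424.87 + (3423/1000) kW × 500 h × £0.32 = £424.87 + £547.68 = £972.55
heat-pump clothes dryer: £823.57 + (821/1000) kW × 500 h × £0.32 = £823.57 + £131.36 = £954.93
Saving = £972.55 − £954.93 = £17.62

£17.62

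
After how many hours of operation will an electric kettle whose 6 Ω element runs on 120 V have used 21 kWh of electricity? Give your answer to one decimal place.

8.8 h

Power = V²/R = 120²/6 = 2400 W = 2.4 kW
Hours = 21 kWh ÷ 2.4 kW = 8.8 h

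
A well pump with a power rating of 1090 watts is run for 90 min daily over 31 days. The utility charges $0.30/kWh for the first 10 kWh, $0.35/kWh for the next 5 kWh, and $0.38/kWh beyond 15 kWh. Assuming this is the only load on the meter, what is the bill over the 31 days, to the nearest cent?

$18.31

Runtime = 90 min × 31 = 2790 min = 46.5 h
Energy = 1.09 kW × 46.5 h = 50.685 kWh
Tier 1 (0–10 kWh): 10 × $0.30 = $3
Tier 2 (10–15 kWh): 5 × $0.35 = $1.75
Above 15 kWh: 35.685 × $0.38 = $13.5603
Bill = $18.31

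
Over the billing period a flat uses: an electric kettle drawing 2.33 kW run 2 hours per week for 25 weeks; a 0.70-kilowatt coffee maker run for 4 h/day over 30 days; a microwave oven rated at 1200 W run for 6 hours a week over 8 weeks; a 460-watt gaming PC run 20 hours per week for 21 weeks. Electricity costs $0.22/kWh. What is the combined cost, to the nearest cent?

electric kettle: Runtime = 2 h/week × 25 weeks = 50 h
electric kettle: 2.33 kW × 50 h = 116.5 kWh
coffee maker: Runtime = 4 h/day × 30 days = 120 h
coffee maker: 0.7 kW × 120 h = 84 kWh
microwave oven: Runtime = 6 h/week × 8 weeks = 48 h
microwave oven: 1.2 kW × 48 h = 57.6 kWh
gaming PC: Runtime = 20 h/week × 21 weeks = 420 h
gaming PC: 0.46 kW × 420 h = 193.2 kWh
Total energy = 451.3 kWh
Cost = 451.3 × $0.22 = $99.29

$99.29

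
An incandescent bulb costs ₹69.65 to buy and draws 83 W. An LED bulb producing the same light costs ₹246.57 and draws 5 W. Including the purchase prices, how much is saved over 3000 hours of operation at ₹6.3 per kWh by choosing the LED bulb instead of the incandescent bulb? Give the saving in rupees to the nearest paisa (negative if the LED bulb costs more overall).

₹1297.28

incandescent bulb: ₹69.65 + (83/1000) kW × 3000 h × ₹6.3 = ₹69.65 + ₹1568.7 = ₹1638.35
LED bulb: ₹246.57 + (5/1000) kW × 3000 h × ₹6.3 = ₹246.57 + ₹94.5 = ₹341.07
Saving = ₹1638.35 − ₹341.07 = ₹1297.28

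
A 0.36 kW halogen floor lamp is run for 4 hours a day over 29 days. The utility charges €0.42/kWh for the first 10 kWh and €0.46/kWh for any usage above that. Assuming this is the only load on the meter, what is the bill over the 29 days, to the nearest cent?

Runtime = 4 h/day × 29 days = 116 h
Energy = 0.36 kW × 116 h = 41.76 kWh
Tier 1 (0–10 kWh): 10 × €0.42 = €4.2
Above 10 kWh: 31.76 × €0.46 = €14.6096
Bill = €18.81

€18.81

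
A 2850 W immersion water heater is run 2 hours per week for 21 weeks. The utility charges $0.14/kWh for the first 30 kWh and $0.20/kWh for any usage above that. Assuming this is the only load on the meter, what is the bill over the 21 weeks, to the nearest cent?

Runtime = 2 h/week × 21 weeks = 42 h
Energy = 2.85 kW × 42 h = 119.7 kWh
Tier 1 (0–30 kWh): 30 × $0.14 = $4.2
Above 30 kWh: 89.7 × $0.20 = $17.94
Bill = $22.14

$22.14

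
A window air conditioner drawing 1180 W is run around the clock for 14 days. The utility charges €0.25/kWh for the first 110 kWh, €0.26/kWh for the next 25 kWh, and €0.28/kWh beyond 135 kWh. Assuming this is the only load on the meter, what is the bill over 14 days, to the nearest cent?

€107.21

Runtime = 24 h × 14 = 336 h
Energy = 1.18 kW × 336 h = 396.48 kWh
Tier 1 (0–110 kWh): 110 × €0.25 = €27.5
Tier 2 (110–135 kWh): 25 × €0.26 = €6.5
Above 135 kWh: 261.48 × €0.28 = €73.2144
Bill = €107.21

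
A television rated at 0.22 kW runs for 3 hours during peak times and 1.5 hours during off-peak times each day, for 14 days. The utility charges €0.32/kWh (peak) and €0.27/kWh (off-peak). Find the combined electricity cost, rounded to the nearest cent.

€4.20

Peak energy = 0.22 kW × 3 h × 14 = 9.24 kWh
Off-peak energy = 0.22 kW × 1.5 h × 14 = 4.62 kWh
Cost = 9.24 × €0.32 + 4.62 × €0.27 = €2.9568 + €1.2474 = €4.20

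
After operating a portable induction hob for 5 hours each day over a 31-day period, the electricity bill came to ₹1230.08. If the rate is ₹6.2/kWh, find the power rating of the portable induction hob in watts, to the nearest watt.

1280 W

Energy = ₹1230.08 ÷ ₹6.2/kWh = 198.4 kWh
Runtime = 5 h/day × 31 days = 155 h
Power = 198.4 kWh ÷ 155 h = 1.28 kW = 1280 W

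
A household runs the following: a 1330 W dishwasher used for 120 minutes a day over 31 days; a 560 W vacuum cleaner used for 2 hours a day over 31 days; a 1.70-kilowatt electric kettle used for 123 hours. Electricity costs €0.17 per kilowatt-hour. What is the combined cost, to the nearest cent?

€55.47

dishwasher: Runtime = 120 min × 31 = 3720 min = 62 h
dishwasher: 1.33 kW × 62 h = 82.46 kWh
vacuum cleaner: Runtime = 2 h/day × 31 days = 62 h
vacuum cleaner: 0.56 kW × 62 h = 34.72 kWh
electric kettle: 1.7 kW × 123 h = 209.1 kWh
Total energy = 326.28 kWh
Cost = 326.28 × €0.17 = €55.47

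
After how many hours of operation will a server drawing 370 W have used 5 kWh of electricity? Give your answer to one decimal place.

13.5 h

Hours = 5 kWh ÷ 0.37 kW = 13.5 h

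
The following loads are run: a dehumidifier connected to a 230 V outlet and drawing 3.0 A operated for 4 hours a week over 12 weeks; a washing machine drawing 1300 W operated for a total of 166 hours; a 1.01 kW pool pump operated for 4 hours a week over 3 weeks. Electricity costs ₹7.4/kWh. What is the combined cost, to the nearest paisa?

dehumidifier: Power = 3.0 A × 230 V = 690 W = 0.69 kW
dehumidifier: Runtime = 4 h/week × 12 weeks = 48 h
dehumidifier: 0.69 kW × 48 h = 33.12 kWh
washing machine: 1.3 kW × 166 h = 215.8 kWh
pool pump: Runtime = 4 h/week × 3 weeks = 12 h
pool pump: 1.01 kW × 12 h = 12.12 kWh
Total energy = 261.04 kWh
Cost = 261.04 × ₹7.4 = ₹1931.70

₹1931.70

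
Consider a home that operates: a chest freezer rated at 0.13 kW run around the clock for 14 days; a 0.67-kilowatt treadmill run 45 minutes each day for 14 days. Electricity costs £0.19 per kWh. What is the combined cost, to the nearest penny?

chest freezer: Runtime = 24 h × 14 = 336 h
chest freezer: 0.13 kW × 336 h = 43.68 kWh
treadmill: Runtime = 45 min × 14 = 630 min = 10.5 h
treadmill: 0.67 kW × 10.5 h = 7.035 kWh
Total energy = 50.715 kWh
Cost = 50.715 × £0.19 = £9.64

£9.64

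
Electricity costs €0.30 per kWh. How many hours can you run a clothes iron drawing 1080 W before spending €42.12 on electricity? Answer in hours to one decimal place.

Energy available = €42.12 ÷ €0.30/kWh = 140.4 kWh
Hours = 140.4 kWh ÷ 1.08 kW = 130.0 h

130.0 h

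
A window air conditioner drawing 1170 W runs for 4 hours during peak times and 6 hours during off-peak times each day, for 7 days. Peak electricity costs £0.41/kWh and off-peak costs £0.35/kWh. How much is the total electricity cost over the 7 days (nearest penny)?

£30.63

Peak energy = 1.17 kW × 4 h × 7 = 32.76 kWh
Off-peak energy = 1.17 kW × 6 h × 7 = 49.14 kWh
Cost = 32.76 × £0.41 + 49.14 × £0.35 = £13.4316 + £17.199 = £30.63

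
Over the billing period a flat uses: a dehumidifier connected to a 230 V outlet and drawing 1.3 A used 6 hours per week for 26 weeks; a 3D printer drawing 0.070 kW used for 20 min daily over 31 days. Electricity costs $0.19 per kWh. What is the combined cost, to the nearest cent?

dehumidifier: Power = 1.3 A × 230 V = 299 W = 0.299 kW
dehumidifier: Runtime = 6 h/week × 26 weeks = 156 h
dehumidifier: 0.299 kW × 156 h = 46.644 kWh
3D printer: Runtime = 20 min × 31 = 620 min = 10.333333… h
3D printer: 0.07 kW × 10.333333… h = 0.723333… kWh
Total energy = 47.367333… kWh
Cost = 47.367333… × $0.19 = $9.00

$9.00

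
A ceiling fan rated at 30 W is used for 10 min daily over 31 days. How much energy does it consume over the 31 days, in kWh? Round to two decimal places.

0.16 kWh

Runtime = 10 min × 31 = 310 min = 5.166666… h
Energy = 0.03 kW × 5.166666… h = 0.155 kWh ≈ 0.16 kWh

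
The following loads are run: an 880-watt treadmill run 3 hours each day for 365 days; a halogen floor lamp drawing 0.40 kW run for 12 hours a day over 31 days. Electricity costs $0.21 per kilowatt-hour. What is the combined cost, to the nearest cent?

treadmill: Runtime = 3 h/day × 365 days = 1095 h
treadmill: 0.88 kW × 1095 h = 963.6 kWh
halogen floor lamp: Runtime = 12 h/day × 31 days = 372 h
halogen floor lamp: 0.4 kW × 372 h = 148.8 kWh
Total energy = 1112.4 kWh
Cost = 1112.4 × $0.21 = $233.60

$233.60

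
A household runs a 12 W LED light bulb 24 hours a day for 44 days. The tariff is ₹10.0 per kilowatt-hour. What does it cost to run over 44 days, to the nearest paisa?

₹126.72

Runtime = 24 h × 44 = 1056 h
Energy = 0.012 kW × 1056 h = 12.672 kWh
Cost = 12.672 kWh × ₹10.0/kWh = ₹126.72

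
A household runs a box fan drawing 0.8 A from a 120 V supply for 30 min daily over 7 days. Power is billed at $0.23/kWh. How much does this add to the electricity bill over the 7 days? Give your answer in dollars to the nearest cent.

$0.08

Power = 0.8 A × 120 V = 96 W = 0.096 kW
Runtime = 30 min × 7 = 210 min = 3.5 h
Energy = 0.096 kW × 3.5 h = 0.336 kWh
Cost = 0.336 kWh × $0.23/kWh = $0.08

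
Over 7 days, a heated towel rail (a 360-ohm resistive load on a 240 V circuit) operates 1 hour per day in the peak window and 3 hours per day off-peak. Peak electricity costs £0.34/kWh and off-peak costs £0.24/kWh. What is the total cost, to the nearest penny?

£1.19

Power = V²/R = 240²/360 = 160 W = 0.16 kW
Peak energy = 0.16 kW × 1 h × 7 = 1.12 kWh
Off-peak energy = 0.16 kW × 3 h × 7 = 3.36 kWh
Cost = 1.12 × £0.34 + 3.36 × £0.24 = £0.3808 + £0.8064 = £1.19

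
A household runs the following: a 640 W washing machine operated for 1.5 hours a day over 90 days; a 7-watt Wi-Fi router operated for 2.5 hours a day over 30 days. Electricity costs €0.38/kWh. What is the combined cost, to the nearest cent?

washing machine: Runtime = 1.5 h/day × 90 days = 135 h
washing machine: 0.64 kW × 135 h = 86.4 kWh
Wi-Fi router: Runtime = 2.5 h/day × 30 days = 75 h
Wi-Fi router: 0.007 kW × 75 h = 0.525 kWh
Total energy = 86.925 kWh
Cost = 86.925 × €0.38 = €33.03

€33.03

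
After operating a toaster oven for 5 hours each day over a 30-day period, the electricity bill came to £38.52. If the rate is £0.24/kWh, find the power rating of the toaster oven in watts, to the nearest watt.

Energy = £38.52 ÷ £0.24/kWh = 160.5 kWh
Runtime = 5 h/day × 30 days = 150 h
Power = 160.5 kWh ÷ 150 h = 1.07 kW = 1070 W

1070 W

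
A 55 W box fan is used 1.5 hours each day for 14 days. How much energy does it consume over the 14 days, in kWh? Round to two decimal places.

Runtime = 1.5 h/day × 14 days = 21 h
Energy = 0.055 kW × 21 h = 1.155 kWh ≈ 1.16 kWh

1.16 kWh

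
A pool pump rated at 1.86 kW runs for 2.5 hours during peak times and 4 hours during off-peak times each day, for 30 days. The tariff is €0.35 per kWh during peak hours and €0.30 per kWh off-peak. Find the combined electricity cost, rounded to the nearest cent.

Peak energy = 1.86 kW × 2.5 h × 30 = 139.5 kWh
Off-peak energy = 1.86 kW × 4 h × 30 = 223.2 kWh
Cost = 139.5 × €0.35 + 223.2 × €0.30 = €48.825 + €66.96 = €115.79

€115.79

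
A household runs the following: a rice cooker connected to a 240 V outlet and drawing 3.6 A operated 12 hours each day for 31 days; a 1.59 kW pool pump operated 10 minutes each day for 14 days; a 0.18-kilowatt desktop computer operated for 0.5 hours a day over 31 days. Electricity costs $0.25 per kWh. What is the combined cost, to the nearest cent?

rice cooker: Power = 3.6 A × 240 V = 864 W = 0.864 kW
rice cooker: Runtime = 12 h/day × 31 days = 372 h
rice cooker: 0.864 kW × 372 h = 321.408 kWh
pool pump: Runtime = 10 min × 14 = 140 min = 2.333333… h
pool pump: 1.59 kW × 2.333333… h = 3.71 kWh
desktop computer: Runtime = 0.5 h/day × 31 days = 15.5 h
desktop computer: 0.18 kW × 15.5 h = 2.79 kWh
Total energy = 327.908 kWh
Cost = 327.908 × $0.25 = $81.98

$81.98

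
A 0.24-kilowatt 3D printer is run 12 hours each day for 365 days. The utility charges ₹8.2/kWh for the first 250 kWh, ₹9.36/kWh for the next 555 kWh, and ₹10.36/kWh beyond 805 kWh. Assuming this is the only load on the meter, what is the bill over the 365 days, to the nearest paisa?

Runtime = 12 h/day × 365 days = 4380 h
Energy = 0.24 kW × 4380 h = 1051.2 kWh
Tier 1 (0–250 kWh): 250 × ₹8.2 = ₹2050
Tier 2 (250–805 kWh): 555 × ₹9.36 = ₹5194.8
Above 805 kWh: 246.2 × ₹10.36 = ₹2550.632
Bill = ₹9795.43

₹9795.43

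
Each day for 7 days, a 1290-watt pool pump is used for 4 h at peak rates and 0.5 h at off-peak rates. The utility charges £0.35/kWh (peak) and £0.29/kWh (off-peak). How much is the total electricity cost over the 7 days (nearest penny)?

£13.95

Peak energy = 1.29 kW × 4 h × 7 = 36.12 kWh
Off-peak energy = 1.29 kW × 0.5 h × 7 = 4.515 kWh
Cost = 36.12 × £0.35 + 4.515 × £0.29 = £12.642 + £1.30935 = £13.95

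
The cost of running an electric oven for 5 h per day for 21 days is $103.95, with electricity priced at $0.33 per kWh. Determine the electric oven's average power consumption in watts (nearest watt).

Energy = $103.95 ÷ $0.33/kWh = 315 kWh
Runtime = 5 h/day × 21 days = 105 h
Power = 315 kWh ÷ 105 h = 3 kW = 3000 W

3000 W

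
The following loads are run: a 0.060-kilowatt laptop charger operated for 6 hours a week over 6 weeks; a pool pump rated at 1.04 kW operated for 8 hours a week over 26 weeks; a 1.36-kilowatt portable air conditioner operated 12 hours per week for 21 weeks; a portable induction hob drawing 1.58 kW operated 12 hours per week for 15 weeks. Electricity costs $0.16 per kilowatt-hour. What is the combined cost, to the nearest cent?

$135.30

laptop charger: Runtime = 6 h/week × 6 weeks = 36 h
laptop charger: 0.06 kW × 36 h = 2.16 kWh
pool pump: Runtime = 8 h/week × 26 weeks = 208 h
pool pump: 1.04 kW × 208 h = 216.32 kWh
portable air conditioner: Runtime = 12 h/week × 21 weeks = 252 h
portable air conditioner: 1.36 kW × 252 h = 342.72 kWh
portable induction hob: Runtime = 12 h/week × 15 weeks = 180 h
portable induction hob: 1.58 kW × 180 h = 284.4 kWh
Total energy = 845.6 kWh
Cost = 845.6 × $0.16 = $135.30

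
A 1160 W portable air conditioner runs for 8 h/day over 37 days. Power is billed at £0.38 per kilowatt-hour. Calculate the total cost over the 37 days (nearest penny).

£130.48

Runtime = 8 h/day × 37 days = 296 h
Energy = 1.16 kW × 296 h = 343.36 kWh
Cost = 343.36 kWh × £0.38/kWh = £130.48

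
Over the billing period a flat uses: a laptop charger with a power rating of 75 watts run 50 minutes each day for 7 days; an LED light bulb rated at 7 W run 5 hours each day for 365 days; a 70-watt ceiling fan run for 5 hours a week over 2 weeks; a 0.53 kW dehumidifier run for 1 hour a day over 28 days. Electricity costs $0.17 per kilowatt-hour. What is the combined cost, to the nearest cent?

$4.89

laptop charger: Runtime = 50 min × 7 = 350 min = 5.833333… h
laptop charger: 0.075 kW × 5.833333… h = 0.4375 kWh
LED light bulb: Runtime = 5 h/day × 365 days = 1825 h
LED light bulb: 0.007 kW × 1825 h = 12.775 kWh
ceiling fan: Runtime = 5 h/week × 2 weeks = 10 h
ceiling fan: 0.07 kW × 10 h = 0.7 kWh
dehumidifier: Runtime = 1 h/day × 28 days = 28 h
dehumidifier: 0.53 kW × 28 h = 14.84 kWh
Total energy = 28.7525 kWh
Cost = 28.7525 × $0.17 = $4.89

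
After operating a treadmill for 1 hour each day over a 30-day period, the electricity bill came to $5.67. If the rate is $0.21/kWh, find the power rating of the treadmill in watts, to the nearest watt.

Energy = $5.67 ÷ $0.21/kWh = 27 kWh
Runtime = 1 h/day × 30 days = 30 h
Power = 27 kWh ÷ 30 h = 0.9 kW = 900 W

900 W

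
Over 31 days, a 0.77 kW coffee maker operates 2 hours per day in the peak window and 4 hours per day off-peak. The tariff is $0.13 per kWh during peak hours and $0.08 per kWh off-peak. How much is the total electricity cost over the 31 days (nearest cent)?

Peak energy = 0.77 kW × 2 h × 31 = 47.74 kWh
Off-peak energy = 0.77 kW × 4 h × 31 = 95.48 kWh
Cost = 47.74 × $0.13 + 95.48 × $0.08 = $6.2062 + $7.6384 = $13.84

$13.84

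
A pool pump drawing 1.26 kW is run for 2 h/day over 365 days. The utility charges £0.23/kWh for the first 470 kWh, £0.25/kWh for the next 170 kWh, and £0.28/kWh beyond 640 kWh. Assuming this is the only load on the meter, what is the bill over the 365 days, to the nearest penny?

Runtime = 2 h/day × 365 days = 730 h
Energy = 1.26 kW × 730 h = 919.8 kWh
Tier 1 (0–470 kWh): 470 × £0.23 = £108.1
Tier 2 (470–640 kWh): 170 × £0.25 = £42.5
Above 640 kWh: 279.8 × £0.28 = £78.344
Bill = £228.94

£228.94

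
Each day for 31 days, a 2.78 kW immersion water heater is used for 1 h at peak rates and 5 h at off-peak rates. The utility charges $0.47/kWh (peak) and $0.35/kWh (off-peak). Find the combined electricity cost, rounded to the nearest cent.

$191.32

Peak energy = 2.78 kW × 1 h × 31 = 86.18 kWh
Off-peak energy = 2.78 kW × 5 h × 31 = 430.9 kWh
Cost = 86.18 × $0.47 + 430.9 × $0.35 = $40.5046 + $150.815 = $191.32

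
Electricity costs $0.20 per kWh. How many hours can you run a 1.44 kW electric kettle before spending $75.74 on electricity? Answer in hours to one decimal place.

Energy available = $75.74 ÷ $0.20/kWh = 378.7 kWh
Hours = 378.7 kWh ÷ 1.44 kW = 263.0 h

263.0 h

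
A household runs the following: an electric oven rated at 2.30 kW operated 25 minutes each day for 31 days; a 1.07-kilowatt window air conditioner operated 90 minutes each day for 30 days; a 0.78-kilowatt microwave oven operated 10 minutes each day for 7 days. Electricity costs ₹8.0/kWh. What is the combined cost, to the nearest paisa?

electric oven: Runtime = 25 min × 31 = 775 min = 12.916666… h
electric oven: 2.3 kW × 12.916666… h = 29.708333… kWh
window air conditioner: Runtime = 90 min × 30 = 2700 min = 45 h
window air conditioner: 1.07 kW × 45 h = 48.15 kWh
microwave oven: Runtime = 10 min × 7 = 70 min = 1.166666… h
microwave oven: 0.78 kW × 1.166666… h = 0.91 kWh
Total energy = 78.768333… kWh
Cost = 78.768333… × ₹8.0 = ₹630.15

₹630.15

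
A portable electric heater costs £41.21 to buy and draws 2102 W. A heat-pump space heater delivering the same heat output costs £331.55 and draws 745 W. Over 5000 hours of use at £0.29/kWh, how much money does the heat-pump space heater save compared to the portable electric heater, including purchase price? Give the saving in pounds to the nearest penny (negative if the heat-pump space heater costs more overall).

£1677.31

portable electric heater: £41.21 + (2102/1000) kW × 5000 h × £0.29 = £41.21 + £3047.9 = £3089.11
heat-pump space heater: £331.55 + (745/1000) kW × 5000 h × £0.29 = £331.55 + £1080.25 = £1411.8
Saving = £3089.11 − £1411.8 = £1677.31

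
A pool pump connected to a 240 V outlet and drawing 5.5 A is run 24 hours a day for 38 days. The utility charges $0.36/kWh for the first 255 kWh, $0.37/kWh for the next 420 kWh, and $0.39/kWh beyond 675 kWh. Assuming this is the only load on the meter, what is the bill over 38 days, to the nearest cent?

$453.45

Power = 5.5 A × 240 V = 1320 W = 1.32 kW
Runtime = 24 h × 38 = 912 h
Energy = 1.32 kW × 912 h = 1203.84 kWh
Tier 1 (0–255 kWh): 255 × $0.36 = $91.8
Tier 2 (255–675 kWh): 420 × $0.37 = $155.4
Above 675 kWh: 528.84 × $0.39 = $206.2476
Bill = $453.45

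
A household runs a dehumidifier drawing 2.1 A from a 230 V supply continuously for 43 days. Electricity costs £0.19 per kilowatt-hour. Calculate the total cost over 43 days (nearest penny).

Power = 2.1 A × 230 V = 483 W = 0.483 kW
Runtime = 24 h × 43 = 1032 h
Energy = 0.483 kW × 1032 h = 498.456 kWh
Cost = 498.456 kWh × £0.19/kWh = £94.71

£94.71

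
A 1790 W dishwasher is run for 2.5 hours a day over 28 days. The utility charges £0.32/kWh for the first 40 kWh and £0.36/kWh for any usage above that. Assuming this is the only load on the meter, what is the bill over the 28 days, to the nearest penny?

£43.51

Runtime = 2.5 h/day × 28 days = 70 h
Energy = 1.79 kW × 70 h = 125.3 kWh
Tier 1 (0–40 kWh): 40 × £0.32 = £12.8
Above 40 kWh: 85.3 × £0.36 = £30.708
Bill = £43.51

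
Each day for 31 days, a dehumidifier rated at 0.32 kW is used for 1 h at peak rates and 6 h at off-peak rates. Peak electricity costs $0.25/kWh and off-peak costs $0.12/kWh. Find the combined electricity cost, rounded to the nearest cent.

Peak energy = 0.32 kW × 1 h × 31 = 9.92 kWh
Off-peak energy = 0.32 kW × 6 h × 31 = 59.52 kWh
Cost = 9.92 × $0.25 + 59.52 × $0.12 = $2.48 + $7.1424 = $9.62

$9.62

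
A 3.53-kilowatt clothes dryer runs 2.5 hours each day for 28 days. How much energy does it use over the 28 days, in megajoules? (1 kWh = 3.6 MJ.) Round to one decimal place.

889.6 MJ

Runtime = 2.5 h/day × 28 days = 70 h
Energy = 3.53 kW × 70 h = 247.1 kWh
= 247.1 × 3.6 MJ = 889.6 MJ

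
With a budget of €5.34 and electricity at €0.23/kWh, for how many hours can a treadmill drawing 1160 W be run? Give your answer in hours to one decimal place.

20.0 h

Energy available = €5.34 ÷ €0.23/kWh = 23.2174 kWh
Hours = 23.2174 kWh ÷ 1.16 kW = 20.0 h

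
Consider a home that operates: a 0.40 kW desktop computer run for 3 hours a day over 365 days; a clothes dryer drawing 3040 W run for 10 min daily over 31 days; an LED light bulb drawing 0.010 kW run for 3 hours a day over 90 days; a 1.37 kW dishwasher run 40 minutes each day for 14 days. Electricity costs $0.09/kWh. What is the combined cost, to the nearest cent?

$42.23

desktop computer: Runtime = 3 h/day × 365 days = 1095 h
desktop computer: 0.4 kW × 1095 h = 438 kWh
clothes dryer: Runtime = 10 min × 31 = 310 min = 5.166666… h
clothes dryer: 3.04 kW × 5.166666… h = 15.706666… kWh
LED light bulb: Runtime = 3 h/day × 90 days = 270 h
LED light bulb: 0.01 kW × 270 h = 2.7 kWh
dishwasher: Runtime = 40 min × 14 = 560 min = 9.333333… h
dishwasher: 1.37 kW × 9.333333… h = 12.786666… kWh
Total energy = 469.193333… kWh
Cost = 469.193333… × $0.09 = $42.23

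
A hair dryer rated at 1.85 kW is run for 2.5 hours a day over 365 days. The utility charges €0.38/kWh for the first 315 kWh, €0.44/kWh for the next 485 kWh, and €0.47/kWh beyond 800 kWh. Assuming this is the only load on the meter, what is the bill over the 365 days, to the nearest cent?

Runtime = 2.5 h/day × 365 days = 912.5 h
Energy = 1.85 kW × 912.5 h = 1688.125 kWh
Tier 1 (0–315 kWh): 315 × €0.38 = €119.7
Tier 2 (315–800 kWh): 485 × €0.44 = €213.4
Above 800 kWh: 888.125 × €0.47 = €417.41875
Bill = €750.52

€750.52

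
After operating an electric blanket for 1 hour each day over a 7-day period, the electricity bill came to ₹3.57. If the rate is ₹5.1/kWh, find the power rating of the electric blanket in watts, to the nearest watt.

100 W

Energy = ₹3.57 ÷ ₹5.1/kWh = 0.7 kWh
Runtime = 1 h/day × 7 days = 7 h
Power = 0.7 kWh ÷ 7 h = 0.1 kW = 100 W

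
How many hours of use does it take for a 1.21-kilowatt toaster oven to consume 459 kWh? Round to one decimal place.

379.3 h

Hours = 459 kWh ÷ 1.21 kW = 379.3 h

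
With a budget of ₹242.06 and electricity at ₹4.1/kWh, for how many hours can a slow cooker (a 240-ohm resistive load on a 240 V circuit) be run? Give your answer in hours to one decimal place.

Power = V²/R = 240²/240 = 240 W = 0.24 kW
Energy available = ₹242.06 ÷ ₹4.1/kWh = 59.039 kWh
Hours = 59.039 kWh ÷ 0.24 kW = 246.0 h

246.0 h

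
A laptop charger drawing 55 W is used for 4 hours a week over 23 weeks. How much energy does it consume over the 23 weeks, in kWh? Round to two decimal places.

Runtime = 4 h/week × 23 weeks = 92 h
Energy = 0.055 kW × 92 h = 5.06 kWh

5.06 kWh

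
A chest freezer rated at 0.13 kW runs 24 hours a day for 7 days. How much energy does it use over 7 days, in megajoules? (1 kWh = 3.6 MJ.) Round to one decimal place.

78.6 MJ

Runtime = 24 h × 7 = 168 h
Energy = 0.13 kW × 168 h = 21.84 kWh
= 21.84 × 3.6 MJ = 78.6 MJ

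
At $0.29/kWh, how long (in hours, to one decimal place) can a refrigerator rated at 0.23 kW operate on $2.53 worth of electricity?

37.9 h

Energy available = $2.53 ÷ $0.29/kWh = 8.7241 kWh
Hours = 8.7241 kWh ÷ 0.23 kW = 37.9 h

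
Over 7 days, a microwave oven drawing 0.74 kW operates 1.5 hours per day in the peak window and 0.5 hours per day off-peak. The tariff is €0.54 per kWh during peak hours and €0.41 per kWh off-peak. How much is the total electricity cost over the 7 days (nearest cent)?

€5.26

Peak energy = 0.74 kW × 1.5 h × 7 = 7.77 kWh
Off-peak energy = 0.74 kW × 0.5 h × 7 = 2.59 kWh
Cost = 7.77 × €0.54 + 2.59 × €0.41 = €4.1958 + €1.0619 = €5.26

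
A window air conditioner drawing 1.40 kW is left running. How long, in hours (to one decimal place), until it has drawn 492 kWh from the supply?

351.4 h

Hours = 492 kWh ÷ 1.4 kW = 351.4 h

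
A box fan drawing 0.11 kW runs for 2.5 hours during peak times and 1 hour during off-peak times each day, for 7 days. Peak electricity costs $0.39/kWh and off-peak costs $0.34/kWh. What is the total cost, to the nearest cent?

Peak energy = 0.11 kW × 2.5 h × 7 = 1.925 kWh
Off-peak energy = 0.11 kW × 1 h × 7 = 0.77 kWh
Cost = 1.925 × $0.39 + 0.77 × $0.34 = $0.75075 + $0.2618 = $1.01

$1.01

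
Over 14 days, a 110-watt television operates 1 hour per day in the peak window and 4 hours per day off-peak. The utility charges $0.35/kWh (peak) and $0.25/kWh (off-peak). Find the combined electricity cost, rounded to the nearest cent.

Peak energy = 0.11 kW × 1 h × 14 = 1.54 kWh
Off-peak energy = 0.11 kW × 4 h × 14 = 6.16 kWh
Cost = 1.54 × $0.35 + 6.16 × $0.25 = $0.539 + $1.54 = $2.08

$2.08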